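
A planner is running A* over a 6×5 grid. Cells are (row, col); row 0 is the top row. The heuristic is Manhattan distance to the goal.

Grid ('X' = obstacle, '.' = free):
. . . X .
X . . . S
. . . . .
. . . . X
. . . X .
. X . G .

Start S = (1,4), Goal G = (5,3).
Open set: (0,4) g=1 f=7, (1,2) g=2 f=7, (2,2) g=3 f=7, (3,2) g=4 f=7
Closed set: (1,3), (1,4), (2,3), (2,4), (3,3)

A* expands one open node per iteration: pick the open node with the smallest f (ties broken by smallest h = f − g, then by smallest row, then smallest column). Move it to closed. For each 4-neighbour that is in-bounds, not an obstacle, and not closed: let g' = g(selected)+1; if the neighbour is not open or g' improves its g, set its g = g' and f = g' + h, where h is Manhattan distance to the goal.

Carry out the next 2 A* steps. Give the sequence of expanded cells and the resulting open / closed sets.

step 1: expand (3,2) (f=7, h=3) → closed; open now [(0,4) g=1 f=7, (1,2) g=2 f=7, (2,2) g=3 f=7, (3,1) g=5 f=9, (4,2) g=5 f=7]
step 2: expand (4,2) (f=7, h=2) → closed; open now [(0,4) g=1 f=7, (1,2) g=2 f=7, (2,2) g=3 f=7, (3,1) g=5 f=9, (4,1) g=6 f=9, (5,2) g=6 f=7]

order=[(3,2) → (4,2)]; open=[(0,4) g=1 f=7, (1,2) g=2 f=7, (2,2) g=3 f=7, (3,1) g=5 f=9, (4,1) g=6 f=9, (5,2) g=6 f=7]; closed=[(1,3), (1,4), (2,3), (2,4), (3,2), (3,3), (4,2)]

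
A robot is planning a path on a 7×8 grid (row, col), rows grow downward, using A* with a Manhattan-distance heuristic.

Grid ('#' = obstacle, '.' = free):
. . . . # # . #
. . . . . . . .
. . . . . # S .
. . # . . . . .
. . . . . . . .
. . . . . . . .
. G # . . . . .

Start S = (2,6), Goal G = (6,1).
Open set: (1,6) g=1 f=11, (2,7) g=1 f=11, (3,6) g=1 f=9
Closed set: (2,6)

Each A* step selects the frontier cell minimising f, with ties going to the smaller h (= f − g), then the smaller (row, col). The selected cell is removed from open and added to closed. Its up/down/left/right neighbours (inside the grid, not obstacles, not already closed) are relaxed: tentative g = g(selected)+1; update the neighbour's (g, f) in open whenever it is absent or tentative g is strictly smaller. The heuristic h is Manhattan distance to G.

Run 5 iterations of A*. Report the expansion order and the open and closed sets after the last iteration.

order=[(3,6) → (3,5) → (3,4) → (3,3) → (4,3)]; open=[(1,6) g=1 f=11, (2,3) g=5 f=11, (2,4) g=4 f=11, (2,7) g=1 f=11, (3,7) g=2 f=11, (4,2) g=6 f=9, (4,4) g=4 f=9, (4,5) g=3 f=9, (4,6) g=2 f=9, (5,3) g=6 f=9]; closed=[(2,6), (3,3), (3,4), (3,5), (3,6), (4,3)]

step 1: expand (3,6) (f=9, h=8) → closed; open now [(1,6) g=1 f=11, (2,7) g=1 f=11, (3,5) g=2 f=9, (3,7) g=2 f=11, (4,6) g=2 f=9]
step 2: expand (3,5) (f=9, h=7) → closed; open now [(1,6) g=1 f=11, (2,7) g=1 f=11, (3,4) g=3 f=9, (3,7) g=2 f=11, (4,5) g=3 f=9, (4,6) g=2 f=9]
step 3: expand (3,4) (f=9, h=6) → closed; open now [(1,6) g=1 f=11, (2,4) g=4 f=11, (2,7) g=1 f=11, (3,3) g=4 f=9, (3,7) g=2 f=11, (4,4) g=4 f=9, (4,5) g=3 f=9, (4,6) g=2 f=9]
step 4: expand (3,3) (f=9, h=5) → closed; open now [(1,6) g=1 f=11, (2,3) g=5 f=11, (2,4) g=4 f=11, (2,7) g=1 f=11, (3,7) g=2 f=11, (4,3) g=5 f=9, (4,4) g=4 f=9, (4,5) g=3 f=9, (4,6) g=2 f=9]
step 5: expand (4,3) (f=9, h=4) → closed; open now [(1,6) g=1 f=11, (2,3) g=5 f=11, (2,4) g=4 f=11, (2,7) g=1 f=11, (3,7) g=2 f=11, (4,2) g=6 f=9, (4,4) g=4 f=9, (4,5) g=3 f=9, (4,6) g=2 f=9, (5,3) g=6 f=9]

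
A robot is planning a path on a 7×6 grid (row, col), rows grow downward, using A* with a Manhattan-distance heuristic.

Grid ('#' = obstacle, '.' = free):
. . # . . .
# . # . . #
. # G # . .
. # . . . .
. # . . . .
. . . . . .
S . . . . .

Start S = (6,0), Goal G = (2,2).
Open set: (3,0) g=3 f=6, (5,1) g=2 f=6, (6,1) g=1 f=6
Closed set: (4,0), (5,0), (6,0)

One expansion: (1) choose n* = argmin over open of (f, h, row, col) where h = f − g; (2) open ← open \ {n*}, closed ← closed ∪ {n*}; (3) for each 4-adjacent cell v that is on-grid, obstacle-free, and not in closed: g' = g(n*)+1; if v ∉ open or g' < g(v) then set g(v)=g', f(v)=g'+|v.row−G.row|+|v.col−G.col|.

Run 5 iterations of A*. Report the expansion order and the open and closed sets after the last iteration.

step 1: expand (3,0) (f=6, h=3) → closed; open now [(2,0) g=4 f=6, (5,1) g=2 f=6, (6,1) g=1 f=6]
step 2: expand (2,0) (f=6, h=2) → closed; open now [(5,1) g=2 f=6, (6,1) g=1 f=6]
step 3: expand (5,1) (f=6, h=4) → closed; open now [(5,2) g=3 f=6, (6,1) g=1 f=6]
step 4: expand (5,2) (f=6, h=3) → closed; open now [(4,2) g=4 f=6, (5,3) g=4 f=8, (6,1) g=1 f=6, (6,2) g=4 f=8]
step 5: expand (4,2) (f=6, h=2) → closed; open now [(3,2) g=5 f=6, (4,3) g=5 f=8, (5,3) g=4 f=8, (6,1) g=1 f=6, (6,2) g=4 f=8]

order=[(3,0) → (2,0) → (5,1) → (5,2) → (4,2)]; open=[(3,2) g=5 f=6, (4,3) g=5 f=8, (5,3) g=4 f=8, (6,1) g=1 f=6, (6,2) g=4 f=8]; closed=[(2,0), (3,0), (4,0), (4,2), (5,0), (5,1), (5,2), (6,0)]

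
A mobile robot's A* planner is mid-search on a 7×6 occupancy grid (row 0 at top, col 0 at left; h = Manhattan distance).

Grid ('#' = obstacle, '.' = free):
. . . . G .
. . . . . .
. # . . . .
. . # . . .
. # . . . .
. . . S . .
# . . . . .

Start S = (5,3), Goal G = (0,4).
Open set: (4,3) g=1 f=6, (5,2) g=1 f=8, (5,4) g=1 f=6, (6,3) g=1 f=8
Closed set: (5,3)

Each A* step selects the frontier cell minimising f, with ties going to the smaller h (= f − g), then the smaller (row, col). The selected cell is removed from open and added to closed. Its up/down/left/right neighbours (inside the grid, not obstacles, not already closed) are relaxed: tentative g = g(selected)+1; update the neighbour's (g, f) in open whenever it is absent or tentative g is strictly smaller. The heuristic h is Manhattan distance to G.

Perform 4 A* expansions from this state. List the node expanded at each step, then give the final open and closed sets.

order=[(4,3) → (3,3) → (2,3) → (1,3)]; open=[(0,3) g=5 f=6, (1,2) g=5 f=8, (1,4) g=5 f=6, (2,2) g=4 f=8, (2,4) g=4 f=6, (3,4) g=3 f=6, (4,2) g=2 f=8, (4,4) g=2 f=6, (5,2) g=1 f=8, (5,4) g=1 f=6, (6,3) g=1 f=8]; closed=[(1,3), (2,3), (3,3), (4,3), (5,3)]

step 1: expand (4,3) (f=6, h=5) → closed; open now [(3,3) g=2 f=6, (4,2) g=2 f=8, (4,4) g=2 f=6, (5,2) g=1 f=8, (5,4) g=1 f=6, (6,3) g=1 f=8]
step 2: expand (3,3) (f=6, h=4) → closed; open now [(2,3) g=3 f=6, (3,4) g=3 f=6, (4,2) g=2 f=8, (4,4) g=2 f=6, (5,2) g=1 f=8, (5,4) g=1 f=6, (6,3) g=1 f=8]
step 3: expand (2,3) (f=6, h=3) → closed; open now [(1,3) g=4 f=6, (2,2) g=4 f=8, (2,4) g=4 f=6, (3,4) g=3 f=6, (4,2) g=2 f=8, (4,4) g=2 f=6, (5,2) g=1 f=8, (5,4) g=1 f=6, (6,3) g=1 f=8]
step 4: expand (1,3) (f=6, h=2) → closed; open now [(0,3) g=5 f=6, (1,2) g=5 f=8, (1,4) g=5 f=6, (2,2) g=4 f=8, (2,4) g=4 f=6, (3,4) g=3 f=6, (4,2) g=2 f=8, (4,4) g=2 f=6, (5,2) g=1 f=8, (5,4) g=1 f=6, (6,3) g=1 f=8]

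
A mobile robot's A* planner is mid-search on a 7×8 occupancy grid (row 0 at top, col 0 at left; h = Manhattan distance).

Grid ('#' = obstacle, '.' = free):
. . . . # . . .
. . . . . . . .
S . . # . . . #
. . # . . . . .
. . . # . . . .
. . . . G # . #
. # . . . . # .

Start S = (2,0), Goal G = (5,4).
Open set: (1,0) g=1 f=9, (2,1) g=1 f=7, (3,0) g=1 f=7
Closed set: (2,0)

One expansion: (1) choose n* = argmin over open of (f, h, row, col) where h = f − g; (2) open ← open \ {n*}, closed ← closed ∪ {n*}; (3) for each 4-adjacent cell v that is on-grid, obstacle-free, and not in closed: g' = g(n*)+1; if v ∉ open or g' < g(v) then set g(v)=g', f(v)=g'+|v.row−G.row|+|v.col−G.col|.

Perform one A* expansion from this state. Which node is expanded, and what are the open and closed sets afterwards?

expanded=(2,1); open=[(1,0) g=1 f=9, (1,1) g=2 f=9, (2,2) g=2 f=7, (3,0) g=1 f=7, (3,1) g=2 f=7]; closed=[(2,0), (2,1)]

step 1: expand (2,1) (f=7, h=6) → closed; open now [(1,0) g=1 f=9, (1,1) g=2 f=9, (2,2) g=2 f=7, (3,0) g=1 f=7, (3,1) g=2 f=7]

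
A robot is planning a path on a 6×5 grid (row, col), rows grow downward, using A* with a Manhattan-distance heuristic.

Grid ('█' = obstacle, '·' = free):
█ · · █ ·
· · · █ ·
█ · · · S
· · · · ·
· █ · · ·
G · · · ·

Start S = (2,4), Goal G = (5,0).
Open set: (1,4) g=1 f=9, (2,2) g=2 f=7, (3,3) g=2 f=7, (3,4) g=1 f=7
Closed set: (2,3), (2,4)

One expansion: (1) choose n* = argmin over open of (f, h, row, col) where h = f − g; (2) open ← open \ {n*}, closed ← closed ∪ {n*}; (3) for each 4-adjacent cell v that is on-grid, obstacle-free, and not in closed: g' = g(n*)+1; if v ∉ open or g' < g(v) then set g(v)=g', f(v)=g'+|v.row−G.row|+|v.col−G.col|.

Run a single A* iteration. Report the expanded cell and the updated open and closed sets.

expanded=(2,2); open=[(1,2) g=3 f=9, (1,4) g=1 f=9, (2,1) g=3 f=7, (3,2) g=3 f=7, (3,3) g=2 f=7, (3,4) g=1 f=7]; closed=[(2,2), (2,3), (2,4)]

step 1: expand (2,2) (f=7, h=5) → closed; open now [(1,2) g=3 f=9, (1,4) g=1 f=9, (2,1) g=3 f=7, (3,2) g=3 f=7, (3,3) g=2 f=7, (3,4) g=1 f=7]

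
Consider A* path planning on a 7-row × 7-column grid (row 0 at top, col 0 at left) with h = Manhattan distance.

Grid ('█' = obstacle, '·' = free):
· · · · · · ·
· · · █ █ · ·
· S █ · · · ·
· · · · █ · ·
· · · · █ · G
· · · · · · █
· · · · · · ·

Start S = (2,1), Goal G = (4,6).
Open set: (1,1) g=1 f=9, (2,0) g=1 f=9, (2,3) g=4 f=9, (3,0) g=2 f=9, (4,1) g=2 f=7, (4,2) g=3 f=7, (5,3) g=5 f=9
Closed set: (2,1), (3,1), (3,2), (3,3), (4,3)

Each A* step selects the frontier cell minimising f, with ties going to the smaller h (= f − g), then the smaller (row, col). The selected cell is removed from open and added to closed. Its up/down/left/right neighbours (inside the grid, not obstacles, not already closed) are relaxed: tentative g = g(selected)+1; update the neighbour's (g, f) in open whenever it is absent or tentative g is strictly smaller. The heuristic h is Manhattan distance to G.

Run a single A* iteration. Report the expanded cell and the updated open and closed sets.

step 1: expand (4,2) (f=7, h=4) → closed; open now [(1,1) g=1 f=9, (2,0) g=1 f=9, (2,3) g=4 f=9, (3,0) g=2 f=9, (4,1) g=2 f=7, (5,2) g=4 f=9, (5,3) g=5 f=9]

expanded=(4,2); open=[(1,1) g=1 f=9, (2,0) g=1 f=9, (2,3) g=4 f=9, (3,0) g=2 f=9, (4,1) g=2 f=7, (5,2) g=4 f=9, (5,3) g=5 f=9]; closed=[(2,1), (3,1), (3,2), (3,3), (4,2), (4,3)]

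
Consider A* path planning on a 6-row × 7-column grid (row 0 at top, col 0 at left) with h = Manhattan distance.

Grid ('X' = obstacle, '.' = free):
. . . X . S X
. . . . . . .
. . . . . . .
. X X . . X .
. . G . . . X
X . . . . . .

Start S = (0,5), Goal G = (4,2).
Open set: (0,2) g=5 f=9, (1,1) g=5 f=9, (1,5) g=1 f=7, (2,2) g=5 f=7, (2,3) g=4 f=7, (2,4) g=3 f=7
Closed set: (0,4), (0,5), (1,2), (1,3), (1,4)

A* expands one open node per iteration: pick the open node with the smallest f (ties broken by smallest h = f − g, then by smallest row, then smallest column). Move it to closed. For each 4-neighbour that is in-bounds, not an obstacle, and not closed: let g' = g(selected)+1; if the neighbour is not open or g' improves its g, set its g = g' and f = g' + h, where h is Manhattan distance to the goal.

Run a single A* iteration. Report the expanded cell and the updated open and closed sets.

step 1: expand (2,2) (f=7, h=2) → closed; open now [(0,2) g=5 f=9, (1,1) g=5 f=9, (1,5) g=1 f=7, (2,1) g=6 f=9, (2,3) g=4 f=7, (2,4) g=3 f=7]

expanded=(2,2); open=[(0,2) g=5 f=9, (1,1) g=5 f=9, (1,5) g=1 f=7, (2,1) g=6 f=9, (2,3) g=4 f=7, (2,4) g=3 f=7]; closed=[(0,4), (0,5), (1,2), (1,3), (1,4), (2,2)]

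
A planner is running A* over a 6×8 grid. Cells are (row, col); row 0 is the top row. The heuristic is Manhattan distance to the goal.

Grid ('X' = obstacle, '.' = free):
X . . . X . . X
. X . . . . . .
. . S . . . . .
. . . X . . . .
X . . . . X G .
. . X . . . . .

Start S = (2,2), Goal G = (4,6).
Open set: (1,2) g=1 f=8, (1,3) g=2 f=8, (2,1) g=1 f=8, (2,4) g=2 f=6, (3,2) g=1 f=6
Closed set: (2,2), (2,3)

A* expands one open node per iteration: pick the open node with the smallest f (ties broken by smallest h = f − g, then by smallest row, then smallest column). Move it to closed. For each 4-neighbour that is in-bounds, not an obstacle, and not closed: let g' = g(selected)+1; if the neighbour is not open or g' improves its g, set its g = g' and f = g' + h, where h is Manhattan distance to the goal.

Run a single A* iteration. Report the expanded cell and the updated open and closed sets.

step 1: expand (2,4) (f=6, h=4) → closed; open now [(1,2) g=1 f=8, (1,3) g=2 f=8, (1,4) g=3 f=8, (2,1) g=1 f=8, (2,5) g=3 f=6, (3,2) g=1 f=6, (3,4) g=3 f=6]

expanded=(2,4); open=[(1,2) g=1 f=8, (1,3) g=2 f=8, (1,4) g=3 f=8, (2,1) g=1 f=8, (2,5) g=3 f=6, (3,2) g=1 f=6, (3,4) g=3 f=6]; closed=[(2,2), (2,3), (2,4)]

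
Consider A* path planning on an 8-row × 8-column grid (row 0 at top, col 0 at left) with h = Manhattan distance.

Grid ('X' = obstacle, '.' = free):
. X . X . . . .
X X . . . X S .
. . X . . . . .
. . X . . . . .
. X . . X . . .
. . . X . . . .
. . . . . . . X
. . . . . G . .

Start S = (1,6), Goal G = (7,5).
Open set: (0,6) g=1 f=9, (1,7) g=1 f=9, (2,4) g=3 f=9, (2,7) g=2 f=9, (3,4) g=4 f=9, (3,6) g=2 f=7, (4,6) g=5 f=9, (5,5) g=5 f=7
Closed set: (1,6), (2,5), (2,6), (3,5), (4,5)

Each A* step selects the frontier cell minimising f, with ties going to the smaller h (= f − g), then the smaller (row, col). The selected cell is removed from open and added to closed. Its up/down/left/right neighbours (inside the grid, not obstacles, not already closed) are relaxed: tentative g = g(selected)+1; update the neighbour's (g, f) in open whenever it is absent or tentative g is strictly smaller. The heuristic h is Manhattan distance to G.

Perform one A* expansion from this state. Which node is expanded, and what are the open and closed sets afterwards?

expanded=(5,5); open=[(0,6) g=1 f=9, (1,7) g=1 f=9, (2,4) g=3 f=9, (2,7) g=2 f=9, (3,4) g=4 f=9, (3,6) g=2 f=7, (4,6) g=5 f=9, (5,4) g=6 f=9, (5,6) g=6 f=9, (6,5) g=6 f=7]; closed=[(1,6), (2,5), (2,6), (3,5), (4,5), (5,5)]

step 1: expand (5,5) (f=7, h=2) → closed; open now [(0,6) g=1 f=9, (1,7) g=1 f=9, (2,4) g=3 f=9, (2,7) g=2 f=9, (3,4) g=4 f=9, (3,6) g=2 f=7, (4,6) g=5 f=9, (5,4) g=6 f=9, (5,6) g=6 f=9, (6,5) g=6 f=7]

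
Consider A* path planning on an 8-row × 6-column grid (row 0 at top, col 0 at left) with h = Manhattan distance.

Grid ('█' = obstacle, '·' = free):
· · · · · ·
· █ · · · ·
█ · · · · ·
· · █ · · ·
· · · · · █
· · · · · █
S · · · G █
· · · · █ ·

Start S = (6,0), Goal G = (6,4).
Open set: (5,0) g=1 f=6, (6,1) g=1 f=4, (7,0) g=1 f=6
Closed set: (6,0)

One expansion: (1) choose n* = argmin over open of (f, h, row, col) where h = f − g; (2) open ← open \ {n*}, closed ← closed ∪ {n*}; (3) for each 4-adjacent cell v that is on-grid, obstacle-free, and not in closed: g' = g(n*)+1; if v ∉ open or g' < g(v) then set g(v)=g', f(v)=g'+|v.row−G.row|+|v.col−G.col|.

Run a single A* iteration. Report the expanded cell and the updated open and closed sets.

expanded=(6,1); open=[(5,0) g=1 f=6, (5,1) g=2 f=6, (6,2) g=2 f=4, (7,0) g=1 f=6, (7,1) g=2 f=6]; closed=[(6,0), (6,1)]

step 1: expand (6,1) (f=4, h=3) → closed; open now [(5,0) g=1 f=6, (5,1) g=2 f=6, (6,2) g=2 f=4, (7,0) g=1 f=6, (7,1) g=2 f=6]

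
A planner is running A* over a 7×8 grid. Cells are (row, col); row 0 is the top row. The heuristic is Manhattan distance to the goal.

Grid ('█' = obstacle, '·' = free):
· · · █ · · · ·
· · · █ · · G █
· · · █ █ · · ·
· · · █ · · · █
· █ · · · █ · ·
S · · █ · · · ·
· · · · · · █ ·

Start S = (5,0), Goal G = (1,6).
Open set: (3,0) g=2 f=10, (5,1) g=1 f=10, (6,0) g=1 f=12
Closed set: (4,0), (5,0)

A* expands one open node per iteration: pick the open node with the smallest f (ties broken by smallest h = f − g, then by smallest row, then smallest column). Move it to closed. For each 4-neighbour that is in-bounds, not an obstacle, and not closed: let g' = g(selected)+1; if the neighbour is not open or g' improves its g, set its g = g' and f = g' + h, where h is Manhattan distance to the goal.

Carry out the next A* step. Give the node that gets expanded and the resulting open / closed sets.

expanded=(3,0); open=[(2,0) g=3 f=10, (3,1) g=3 f=10, (5,1) g=1 f=10, (6,0) g=1 f=12]; closed=[(3,0), (4,0), (5,0)]

step 1: expand (3,0) (f=10, h=8) → closed; open now [(2,0) g=3 f=10, (3,1) g=3 f=10, (5,1) g=1 f=10, (6,0) g=1 f=12]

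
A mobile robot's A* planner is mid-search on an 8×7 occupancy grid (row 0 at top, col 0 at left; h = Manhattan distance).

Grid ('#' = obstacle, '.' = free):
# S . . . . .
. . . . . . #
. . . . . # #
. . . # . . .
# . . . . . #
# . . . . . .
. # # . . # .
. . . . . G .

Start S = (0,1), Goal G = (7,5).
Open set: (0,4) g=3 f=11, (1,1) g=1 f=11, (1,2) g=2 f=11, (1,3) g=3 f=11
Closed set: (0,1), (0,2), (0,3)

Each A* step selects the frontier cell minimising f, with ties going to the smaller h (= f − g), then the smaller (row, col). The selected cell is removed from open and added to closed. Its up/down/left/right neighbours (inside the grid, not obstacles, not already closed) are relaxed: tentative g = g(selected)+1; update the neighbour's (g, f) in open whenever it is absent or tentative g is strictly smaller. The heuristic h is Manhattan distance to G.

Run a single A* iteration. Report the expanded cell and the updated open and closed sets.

expanded=(0,4); open=[(0,5) g=4 f=11, (1,1) g=1 f=11, (1,2) g=2 f=11, (1,3) g=3 f=11, (1,4) g=4 f=11]; closed=[(0,1), (0,2), (0,3), (0,4)]

step 1: expand (0,4) (f=11, h=8) → closed; open now [(0,5) g=4 f=11, (1,1) g=1 f=11, (1,2) g=2 f=11, (1,3) g=3 f=11, (1,4) g=4 f=11]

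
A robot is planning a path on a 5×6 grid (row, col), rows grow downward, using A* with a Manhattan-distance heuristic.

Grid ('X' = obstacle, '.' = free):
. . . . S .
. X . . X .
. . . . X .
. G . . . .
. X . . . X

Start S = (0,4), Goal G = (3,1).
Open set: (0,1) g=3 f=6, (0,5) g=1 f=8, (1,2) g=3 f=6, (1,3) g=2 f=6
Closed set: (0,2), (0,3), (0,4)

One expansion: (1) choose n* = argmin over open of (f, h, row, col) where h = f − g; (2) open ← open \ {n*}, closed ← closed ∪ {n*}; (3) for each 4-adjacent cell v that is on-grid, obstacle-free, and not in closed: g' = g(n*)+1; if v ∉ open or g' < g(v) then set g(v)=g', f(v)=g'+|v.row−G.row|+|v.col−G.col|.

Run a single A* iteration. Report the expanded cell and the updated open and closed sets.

step 1: expand (0,1) (f=6, h=3) → closed; open now [(0,0) g=4 f=8, (0,5) g=1 f=8, (1,2) g=3 f=6, (1,3) g=2 f=6]

expanded=(0,1); open=[(0,0) g=4 f=8, (0,5) g=1 f=8, (1,2) g=3 f=6, (1,3) g=2 f=6]; closed=[(0,1), (0,2), (0,3), (0,4)]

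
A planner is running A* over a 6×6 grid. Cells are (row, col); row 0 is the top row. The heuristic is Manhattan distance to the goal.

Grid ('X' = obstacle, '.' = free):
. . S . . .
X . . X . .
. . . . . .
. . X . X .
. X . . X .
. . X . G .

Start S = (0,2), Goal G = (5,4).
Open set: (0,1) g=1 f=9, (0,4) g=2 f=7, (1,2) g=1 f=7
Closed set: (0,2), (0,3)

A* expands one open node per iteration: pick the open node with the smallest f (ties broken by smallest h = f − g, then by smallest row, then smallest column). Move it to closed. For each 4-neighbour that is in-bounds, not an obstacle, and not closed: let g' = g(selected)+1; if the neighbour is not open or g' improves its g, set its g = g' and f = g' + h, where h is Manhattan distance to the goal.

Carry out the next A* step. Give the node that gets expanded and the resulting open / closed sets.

step 1: expand (0,4) (f=7, h=5) → closed; open now [(0,1) g=1 f=9, (0,5) g=3 f=9, (1,2) g=1 f=7, (1,4) g=3 f=7]

expanded=(0,4); open=[(0,1) g=1 f=9, (0,5) g=3 f=9, (1,2) g=1 f=7, (1,4) g=3 f=7]; closed=[(0,2), (0,3), (0,4)]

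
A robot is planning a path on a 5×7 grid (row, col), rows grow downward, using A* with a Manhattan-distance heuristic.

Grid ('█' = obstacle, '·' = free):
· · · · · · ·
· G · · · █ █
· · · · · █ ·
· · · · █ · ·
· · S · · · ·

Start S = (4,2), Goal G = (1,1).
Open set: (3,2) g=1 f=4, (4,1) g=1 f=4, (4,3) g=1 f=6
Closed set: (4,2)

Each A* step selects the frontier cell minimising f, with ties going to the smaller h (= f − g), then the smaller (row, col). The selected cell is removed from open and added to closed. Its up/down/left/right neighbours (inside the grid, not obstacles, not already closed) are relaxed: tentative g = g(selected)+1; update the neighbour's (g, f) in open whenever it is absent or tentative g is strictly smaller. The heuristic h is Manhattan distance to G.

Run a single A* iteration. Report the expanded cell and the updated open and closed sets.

expanded=(3,2); open=[(2,2) g=2 f=4, (3,1) g=2 f=4, (3,3) g=2 f=6, (4,1) g=1 f=4, (4,3) g=1 f=6]; closed=[(3,2), (4,2)]

step 1: expand (3,2) (f=4, h=3) → closed; open now [(2,2) g=2 f=4, (3,1) g=2 f=4, (3,3) g=2 f=6, (4,1) g=1 f=4, (4,3) g=1 f=6]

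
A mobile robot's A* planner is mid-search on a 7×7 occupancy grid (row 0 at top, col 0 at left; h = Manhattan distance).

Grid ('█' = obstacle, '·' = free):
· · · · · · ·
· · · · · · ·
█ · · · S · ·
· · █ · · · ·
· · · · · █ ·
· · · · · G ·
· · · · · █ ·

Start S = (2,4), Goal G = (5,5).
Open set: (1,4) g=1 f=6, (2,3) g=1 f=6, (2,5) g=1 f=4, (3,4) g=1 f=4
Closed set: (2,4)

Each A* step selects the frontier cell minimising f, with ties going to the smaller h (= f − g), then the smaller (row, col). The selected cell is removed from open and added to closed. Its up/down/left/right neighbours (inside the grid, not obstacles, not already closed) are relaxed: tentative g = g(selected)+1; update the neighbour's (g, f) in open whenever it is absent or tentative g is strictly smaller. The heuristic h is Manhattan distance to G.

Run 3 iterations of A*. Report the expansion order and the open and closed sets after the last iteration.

step 1: expand (2,5) (f=4, h=3) → closed; open now [(1,4) g=1 f=6, (1,5) g=2 f=6, (2,3) g=1 f=6, (2,6) g=2 f=6, (3,4) g=1 f=4, (3,5) g=2 f=4]
step 2: expand (3,5) (f=4, h=2) → closed; open now [(1,4) g=1 f=6, (1,5) g=2 f=6, (2,3) g=1 f=6, (2,6) g=2 f=6, (3,4) g=1 f=4, (3,6) g=3 f=6]
step 3: expand (3,4) (f=4, h=3) → closed; open now [(1,4) g=1 f=6, (1,5) g=2 f=6, (2,3) g=1 f=6, (2,6) g=2 f=6, (3,3) g=2 f=6, (3,6) g=3 f=6, (4,4) g=2 f=4]

order=[(2,5) → (3,5) → (3,4)]; open=[(1,4) g=1 f=6, (1,5) g=2 f=6, (2,3) g=1 f=6, (2,6) g=2 f=6, (3,3) g=2 f=6, (3,6) g=3 f=6, (4,4) g=2 f=4]; closed=[(2,4), (2,5), (3,4), (3,5)]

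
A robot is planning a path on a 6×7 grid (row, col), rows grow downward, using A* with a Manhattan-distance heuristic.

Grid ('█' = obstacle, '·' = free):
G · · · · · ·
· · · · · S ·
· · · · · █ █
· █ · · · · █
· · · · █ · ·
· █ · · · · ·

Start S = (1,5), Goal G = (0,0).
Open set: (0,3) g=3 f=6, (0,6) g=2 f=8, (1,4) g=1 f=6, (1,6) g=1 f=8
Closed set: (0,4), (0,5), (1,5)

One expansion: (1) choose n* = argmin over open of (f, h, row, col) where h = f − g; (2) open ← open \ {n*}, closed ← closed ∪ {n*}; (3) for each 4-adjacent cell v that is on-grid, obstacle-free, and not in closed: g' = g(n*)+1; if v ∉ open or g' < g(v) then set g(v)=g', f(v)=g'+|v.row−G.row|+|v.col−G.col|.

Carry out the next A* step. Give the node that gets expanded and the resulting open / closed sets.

step 1: expand (0,3) (f=6, h=3) → closed; open now [(0,2) g=4 f=6, (0,6) g=2 f=8, (1,3) g=4 f=8, (1,4) g=1 f=6, (1,6) g=1 f=8]

expanded=(0,3); open=[(0,2) g=4 f=6, (0,6) g=2 f=8, (1,3) g=4 f=8, (1,4) g=1 f=6, (1,6) g=1 f=8]; closed=[(0,3), (0,4), (0,5), (1,5)]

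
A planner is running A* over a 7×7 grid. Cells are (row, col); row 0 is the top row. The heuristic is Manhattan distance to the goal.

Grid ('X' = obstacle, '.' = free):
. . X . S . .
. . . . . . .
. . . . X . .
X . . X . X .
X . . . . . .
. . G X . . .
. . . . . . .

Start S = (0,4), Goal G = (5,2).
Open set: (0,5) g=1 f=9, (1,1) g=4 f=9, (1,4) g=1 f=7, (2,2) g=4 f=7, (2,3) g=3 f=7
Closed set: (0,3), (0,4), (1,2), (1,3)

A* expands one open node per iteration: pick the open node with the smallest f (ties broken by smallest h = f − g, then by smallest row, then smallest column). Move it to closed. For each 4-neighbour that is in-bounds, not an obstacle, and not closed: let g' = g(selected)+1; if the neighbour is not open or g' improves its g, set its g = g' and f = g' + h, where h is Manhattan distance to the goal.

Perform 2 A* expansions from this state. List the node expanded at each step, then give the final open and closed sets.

order=[(2,2) → (3,2)]; open=[(0,5) g=1 f=9, (1,1) g=4 f=9, (1,4) g=1 f=7, (2,1) g=5 f=9, (2,3) g=3 f=7, (3,1) g=6 f=9, (4,2) g=6 f=7]; closed=[(0,3), (0,4), (1,2), (1,3), (2,2), (3,2)]

step 1: expand (2,2) (f=7, h=3) → closed; open now [(0,5) g=1 f=9, (1,1) g=4 f=9, (1,4) g=1 f=7, (2,1) g=5 f=9, (2,3) g=3 f=7, (3,2) g=5 f=7]
step 2: expand (3,2) (f=7, h=2) → closed; open now [(0,5) g=1 f=9, (1,1) g=4 f=9, (1,4) g=1 f=7, (2,1) g=5 f=9, (2,3) g=3 f=7, (3,1) g=6 f=9, (4,2) g=6 f=7]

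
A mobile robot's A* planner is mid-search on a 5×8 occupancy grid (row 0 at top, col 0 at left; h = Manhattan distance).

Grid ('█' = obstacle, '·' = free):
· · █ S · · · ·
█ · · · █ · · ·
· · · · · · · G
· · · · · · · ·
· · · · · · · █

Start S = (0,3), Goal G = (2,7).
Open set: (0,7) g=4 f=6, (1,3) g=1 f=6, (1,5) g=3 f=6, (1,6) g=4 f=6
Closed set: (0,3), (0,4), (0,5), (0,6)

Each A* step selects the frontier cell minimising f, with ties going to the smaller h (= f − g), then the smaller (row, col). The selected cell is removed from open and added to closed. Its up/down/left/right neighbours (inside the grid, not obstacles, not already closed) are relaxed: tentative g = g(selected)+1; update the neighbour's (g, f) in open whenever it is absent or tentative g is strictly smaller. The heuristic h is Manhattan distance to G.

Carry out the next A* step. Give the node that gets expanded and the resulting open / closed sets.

expanded=(0,7); open=[(1,3) g=1 f=6, (1,5) g=3 f=6, (1,6) g=4 f=6, (1,7) g=5 f=6]; closed=[(0,3), (0,4), (0,5), (0,6), (0,7)]

step 1: expand (0,7) (f=6, h=2) → closed; open now [(1,3) g=1 f=6, (1,5) g=3 f=6, (1,6) g=4 f=6, (1,7) g=5 f=6]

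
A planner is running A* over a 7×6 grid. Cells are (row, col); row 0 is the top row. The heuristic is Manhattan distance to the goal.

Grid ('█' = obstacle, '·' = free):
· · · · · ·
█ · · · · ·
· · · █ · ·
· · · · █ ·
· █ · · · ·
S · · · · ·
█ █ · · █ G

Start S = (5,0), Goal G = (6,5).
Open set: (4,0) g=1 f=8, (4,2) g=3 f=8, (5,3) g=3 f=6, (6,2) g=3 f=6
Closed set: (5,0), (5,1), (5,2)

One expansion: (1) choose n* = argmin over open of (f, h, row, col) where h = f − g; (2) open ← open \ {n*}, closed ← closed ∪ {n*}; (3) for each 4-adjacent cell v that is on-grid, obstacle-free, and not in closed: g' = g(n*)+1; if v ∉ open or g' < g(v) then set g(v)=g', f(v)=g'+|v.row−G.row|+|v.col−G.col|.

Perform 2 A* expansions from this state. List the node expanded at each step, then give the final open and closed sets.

step 1: expand (5,3) (f=6, h=3) → closed; open now [(4,0) g=1 f=8, (4,2) g=3 f=8, (4,3) g=4 f=8, (5,4) g=4 f=6, (6,2) g=3 f=6, (6,3) g=4 f=6]
step 2: expand (5,4) (f=6, h=2) → closed; open now [(4,0) g=1 f=8, (4,2) g=3 f=8, (4,3) g=4 f=8, (4,4) g=5 f=8, (5,5) g=5 f=6, (6,2) g=3 f=6, (6,3) g=4 f=6]

order=[(5,3) → (5,4)]; open=[(4,0) g=1 f=8, (4,2) g=3 f=8, (4,3) g=4 f=8, (4,4) g=5 f=8, (5,5) g=5 f=6, (6,2) g=3 f=6, (6,3) g=4 f=6]; closed=[(5,0), (5,1), (5,2), (5,3), (5,4)]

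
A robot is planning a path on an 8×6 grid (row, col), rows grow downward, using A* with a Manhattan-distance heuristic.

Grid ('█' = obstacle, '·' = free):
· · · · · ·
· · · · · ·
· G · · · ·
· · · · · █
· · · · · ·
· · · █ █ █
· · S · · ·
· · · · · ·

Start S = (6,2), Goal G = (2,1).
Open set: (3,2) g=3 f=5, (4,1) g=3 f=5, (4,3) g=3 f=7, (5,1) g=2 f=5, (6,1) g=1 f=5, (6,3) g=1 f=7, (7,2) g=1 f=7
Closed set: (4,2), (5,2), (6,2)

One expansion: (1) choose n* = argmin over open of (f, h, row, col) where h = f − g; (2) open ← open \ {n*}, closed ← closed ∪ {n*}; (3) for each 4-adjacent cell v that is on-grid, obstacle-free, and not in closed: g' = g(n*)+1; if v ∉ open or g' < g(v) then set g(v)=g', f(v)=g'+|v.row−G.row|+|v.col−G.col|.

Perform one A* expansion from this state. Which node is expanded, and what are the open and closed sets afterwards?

expanded=(3,2); open=[(2,2) g=4 f=5, (3,1) g=4 f=5, (3,3) g=4 f=7, (4,1) g=3 f=5, (4,3) g=3 f=7, (5,1) g=2 f=5, (6,1) g=1 f=5, (6,3) g=1 f=7, (7,2) g=1 f=7]; closed=[(3,2), (4,2), (5,2), (6,2)]

step 1: expand (3,2) (f=5, h=2) → closed; open now [(2,2) g=4 f=5, (3,1) g=4 f=5, (3,3) g=4 f=7, (4,1) g=3 f=5, (4,3) g=3 f=7, (5,1) g=2 f=5, (6,1) g=1 f=5, (6,3) g=1 f=7, (7,2) g=1 f=7]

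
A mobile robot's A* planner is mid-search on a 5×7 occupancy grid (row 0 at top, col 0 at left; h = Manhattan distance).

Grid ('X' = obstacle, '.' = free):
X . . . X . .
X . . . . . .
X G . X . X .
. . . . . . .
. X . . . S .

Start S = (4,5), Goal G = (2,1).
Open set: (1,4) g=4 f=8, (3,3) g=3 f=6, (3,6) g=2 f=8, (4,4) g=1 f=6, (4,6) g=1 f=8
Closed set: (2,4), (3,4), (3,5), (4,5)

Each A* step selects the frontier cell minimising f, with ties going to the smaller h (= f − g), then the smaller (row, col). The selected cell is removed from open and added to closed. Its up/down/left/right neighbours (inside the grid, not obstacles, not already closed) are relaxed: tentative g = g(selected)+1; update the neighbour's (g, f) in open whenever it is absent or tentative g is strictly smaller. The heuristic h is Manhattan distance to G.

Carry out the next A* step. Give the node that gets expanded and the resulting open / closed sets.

step 1: expand (3,3) (f=6, h=3) → closed; open now [(1,4) g=4 f=8, (3,2) g=4 f=6, (3,6) g=2 f=8, (4,3) g=4 f=8, (4,4) g=1 f=6, (4,6) g=1 f=8]

expanded=(3,3); open=[(1,4) g=4 f=8, (3,2) g=4 f=6, (3,6) g=2 f=8, (4,3) g=4 f=8, (4,4) g=1 f=6, (4,6) g=1 f=8]; closed=[(2,4), (3,3), (3,4), (3,5), (4,5)]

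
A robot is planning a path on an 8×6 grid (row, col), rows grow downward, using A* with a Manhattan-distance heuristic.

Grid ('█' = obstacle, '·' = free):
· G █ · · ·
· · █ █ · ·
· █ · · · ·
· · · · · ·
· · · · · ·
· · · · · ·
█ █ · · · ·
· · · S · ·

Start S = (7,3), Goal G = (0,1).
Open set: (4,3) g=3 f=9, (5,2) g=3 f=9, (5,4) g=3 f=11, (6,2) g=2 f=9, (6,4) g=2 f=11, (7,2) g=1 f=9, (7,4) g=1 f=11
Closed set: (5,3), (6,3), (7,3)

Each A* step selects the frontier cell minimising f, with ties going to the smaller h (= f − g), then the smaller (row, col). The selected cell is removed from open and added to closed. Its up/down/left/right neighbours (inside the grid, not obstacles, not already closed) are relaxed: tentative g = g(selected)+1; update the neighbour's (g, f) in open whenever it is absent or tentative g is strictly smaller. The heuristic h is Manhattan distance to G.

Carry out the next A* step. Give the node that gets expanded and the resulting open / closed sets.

expanded=(4,3); open=[(3,3) g=4 f=9, (4,2) g=4 f=9, (4,4) g=4 f=11, (5,2) g=3 f=9, (5,4) g=3 f=11, (6,2) g=2 f=9, (6,4) g=2 f=11, (7,2) g=1 f=9, (7,4) g=1 f=11]; closed=[(4,3), (5,3), (6,3), (7,3)]

step 1: expand (4,3) (f=9, h=6) → closed; open now [(3,3) g=4 f=9, (4,2) g=4 f=9, (4,4) g=4 f=11, (5,2) g=3 f=9, (5,4) g=3 f=11, (6,2) g=2 f=9, (6,4) g=2 f=11, (7,2) g=1 f=9, (7,4) g=1 f=11]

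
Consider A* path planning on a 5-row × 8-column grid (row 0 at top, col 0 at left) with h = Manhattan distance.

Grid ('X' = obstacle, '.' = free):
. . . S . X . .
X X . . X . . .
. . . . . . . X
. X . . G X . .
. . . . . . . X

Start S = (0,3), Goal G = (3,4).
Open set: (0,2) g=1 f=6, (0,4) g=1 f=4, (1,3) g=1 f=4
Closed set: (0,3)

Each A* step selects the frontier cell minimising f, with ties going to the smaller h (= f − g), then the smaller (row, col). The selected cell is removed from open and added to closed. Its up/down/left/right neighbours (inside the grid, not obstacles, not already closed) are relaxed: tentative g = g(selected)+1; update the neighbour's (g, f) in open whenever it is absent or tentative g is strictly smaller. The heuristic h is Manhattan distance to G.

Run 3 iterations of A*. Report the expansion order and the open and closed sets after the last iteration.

step 1: expand (0,4) (f=4, h=3) → closed; open now [(0,2) g=1 f=6, (1,3) g=1 f=4]
step 2: expand (1,3) (f=4, h=3) → closed; open now [(0,2) g=1 f=6, (1,2) g=2 f=6, (2,3) g=2 f=4]
step 3: expand (2,3) (f=4, h=2) → closed; open now [(0,2) g=1 f=6, (1,2) g=2 f=6, (2,2) g=3 f=6, (2,4) g=3 f=4, (3,3) g=3 f=4]

order=[(0,4) → (1,3) → (2,3)]; open=[(0,2) g=1 f=6, (1,2) g=2 f=6, (2,2) g=3 f=6, (2,4) g=3 f=4, (3,3) g=3 f=4]; closed=[(0,3), (0,4), (1,3), (2,3)]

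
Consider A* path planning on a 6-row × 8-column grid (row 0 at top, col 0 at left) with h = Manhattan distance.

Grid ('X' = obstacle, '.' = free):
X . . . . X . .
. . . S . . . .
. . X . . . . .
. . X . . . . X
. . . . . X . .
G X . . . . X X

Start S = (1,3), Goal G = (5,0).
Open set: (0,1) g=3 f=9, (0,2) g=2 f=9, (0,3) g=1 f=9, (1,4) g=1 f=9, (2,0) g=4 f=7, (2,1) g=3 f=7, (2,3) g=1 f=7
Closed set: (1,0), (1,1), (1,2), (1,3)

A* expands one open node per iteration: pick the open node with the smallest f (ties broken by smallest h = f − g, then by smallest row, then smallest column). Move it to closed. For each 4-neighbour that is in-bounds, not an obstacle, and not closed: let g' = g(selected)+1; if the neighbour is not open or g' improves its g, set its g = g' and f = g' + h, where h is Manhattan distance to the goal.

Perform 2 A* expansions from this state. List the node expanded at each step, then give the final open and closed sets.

step 1: expand (2,0) (f=7, h=3) → closed; open now [(0,1) g=3 f=9, (0,2) g=2 f=9, (0,3) g=1 f=9, (1,4) g=1 f=9, (2,1) g=3 f=7, (2,3) g=1 f=7, (3,0) g=5 f=7]
step 2: expand (3,0) (f=7, h=2) → closed; open now [(0,1) g=3 f=9, (0,2) g=2 f=9, (0,3) g=1 f=9, (1,4) g=1 f=9, (2,1) g=3 f=7, (2,3) g=1 f=7, (3,1) g=6 f=9, (4,0) g=6 f=7]

order=[(2,0) → (3,0)]; open=[(0,1) g=3 f=9, (0,2) g=2 f=9, (0,3) g=1 f=9, (1,4) g=1 f=9, (2,1) g=3 f=7, (2,3) g=1 f=7, (3,1) g=6 f=9, (4,0) g=6 f=7]; closed=[(1,0), (1,1), (1,2), (1,3), (2,0), (3,0)]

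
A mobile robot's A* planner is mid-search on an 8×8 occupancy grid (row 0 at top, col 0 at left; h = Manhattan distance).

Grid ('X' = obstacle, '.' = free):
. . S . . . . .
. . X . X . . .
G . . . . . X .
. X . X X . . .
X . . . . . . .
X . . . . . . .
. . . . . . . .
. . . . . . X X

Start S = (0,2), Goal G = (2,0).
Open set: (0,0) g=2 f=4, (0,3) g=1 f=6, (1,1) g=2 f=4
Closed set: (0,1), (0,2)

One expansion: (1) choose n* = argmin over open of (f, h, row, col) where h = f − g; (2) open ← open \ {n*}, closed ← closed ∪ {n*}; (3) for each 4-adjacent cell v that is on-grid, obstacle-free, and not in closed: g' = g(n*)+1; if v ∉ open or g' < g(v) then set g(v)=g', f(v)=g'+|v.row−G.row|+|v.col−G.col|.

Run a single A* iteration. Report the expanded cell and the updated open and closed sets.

expanded=(0,0); open=[(0,3) g=1 f=6, (1,0) g=3 f=4, (1,1) g=2 f=4]; closed=[(0,0), (0,1), (0,2)]

step 1: expand (0,0) (f=4, h=2) → closed; open now [(0,3) g=1 f=6, (1,0) g=3 f=4, (1,1) g=2 f=4]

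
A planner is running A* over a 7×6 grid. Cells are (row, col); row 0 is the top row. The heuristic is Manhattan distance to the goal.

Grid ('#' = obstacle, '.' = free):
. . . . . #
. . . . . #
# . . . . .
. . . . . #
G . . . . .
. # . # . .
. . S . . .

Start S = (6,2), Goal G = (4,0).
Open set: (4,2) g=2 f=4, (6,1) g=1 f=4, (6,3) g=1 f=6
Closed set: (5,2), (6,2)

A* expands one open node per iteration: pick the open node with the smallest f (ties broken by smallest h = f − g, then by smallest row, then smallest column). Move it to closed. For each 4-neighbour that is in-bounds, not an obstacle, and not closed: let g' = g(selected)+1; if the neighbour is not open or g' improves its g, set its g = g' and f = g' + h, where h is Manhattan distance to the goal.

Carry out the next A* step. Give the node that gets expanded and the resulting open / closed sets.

step 1: expand (4,2) (f=4, h=2) → closed; open now [(3,2) g=3 f=6, (4,1) g=3 f=4, (4,3) g=3 f=6, (6,1) g=1 f=4, (6,3) g=1 f=6]

expanded=(4,2); open=[(3,2) g=3 f=6, (4,1) g=3 f=4, (4,3) g=3 f=6, (6,1) g=1 f=4, (6,3) g=1 f=6]; closed=[(4,2), (5,2), (6,2)]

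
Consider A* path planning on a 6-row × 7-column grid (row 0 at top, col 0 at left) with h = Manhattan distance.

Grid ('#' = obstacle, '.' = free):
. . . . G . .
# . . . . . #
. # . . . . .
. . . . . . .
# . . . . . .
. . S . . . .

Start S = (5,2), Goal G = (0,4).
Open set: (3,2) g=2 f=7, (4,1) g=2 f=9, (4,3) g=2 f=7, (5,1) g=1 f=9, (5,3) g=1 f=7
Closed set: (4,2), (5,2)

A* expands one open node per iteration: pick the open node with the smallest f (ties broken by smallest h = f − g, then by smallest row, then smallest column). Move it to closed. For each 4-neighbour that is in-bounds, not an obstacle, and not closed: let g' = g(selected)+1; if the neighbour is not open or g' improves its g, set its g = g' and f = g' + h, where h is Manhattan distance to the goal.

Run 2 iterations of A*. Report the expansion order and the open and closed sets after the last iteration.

order=[(3,2) → (2,2)]; open=[(1,2) g=4 f=7, (2,3) g=4 f=7, (3,1) g=3 f=9, (3,3) g=3 f=7, (4,1) g=2 f=9, (4,3) g=2 f=7, (5,1) g=1 f=9, (5,3) g=1 f=7]; closed=[(2,2), (3,2), (4,2), (5,2)]

step 1: expand (3,2) (f=7, h=5) → closed; open now [(2,2) g=3 f=7, (3,1) g=3 f=9, (3,3) g=3 f=7, (4,1) g=2 f=9, (4,3) g=2 f=7, (5,1) g=1 f=9, (5,3) g=1 f=7]
step 2: expand (2,2) (f=7, h=4) → closed; open now [(1,2) g=4 f=7, (2,3) g=4 f=7, (3,1) g=3 f=9, (3,3) g=3 f=7, (4,1) g=2 f=9, (4,3) g=2 f=7, (5,1) g=1 f=9, (5,3) g=1 f=7]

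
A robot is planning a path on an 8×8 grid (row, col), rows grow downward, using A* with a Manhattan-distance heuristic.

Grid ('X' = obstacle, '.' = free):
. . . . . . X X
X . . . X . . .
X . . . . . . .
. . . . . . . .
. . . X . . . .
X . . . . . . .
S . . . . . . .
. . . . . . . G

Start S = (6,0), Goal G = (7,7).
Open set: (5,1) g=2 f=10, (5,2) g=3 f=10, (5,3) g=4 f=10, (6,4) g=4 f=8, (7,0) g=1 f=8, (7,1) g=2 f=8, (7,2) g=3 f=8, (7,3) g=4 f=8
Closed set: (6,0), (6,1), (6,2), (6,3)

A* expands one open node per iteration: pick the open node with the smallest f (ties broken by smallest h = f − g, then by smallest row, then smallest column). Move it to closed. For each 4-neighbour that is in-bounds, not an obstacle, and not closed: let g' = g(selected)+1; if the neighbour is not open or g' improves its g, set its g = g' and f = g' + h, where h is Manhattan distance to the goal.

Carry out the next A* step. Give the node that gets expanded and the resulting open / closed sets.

step 1: expand (6,4) (f=8, h=4) → closed; open now [(5,1) g=2 f=10, (5,2) g=3 f=10, (5,3) g=4 f=10, (5,4) g=5 f=10, (6,5) g=5 f=8, (7,0) g=1 f=8, (7,1) g=2 f=8, (7,2) g=3 f=8, (7,3) g=4 f=8, (7,4) g=5 f=8]

expanded=(6,4); open=[(5,1) g=2 f=10, (5,2) g=3 f=10, (5,3) g=4 f=10, (5,4) g=5 f=10, (6,5) g=5 f=8, (7,0) g=1 f=8, (7,1) g=2 f=8, (7,2) g=3 f=8, (7,3) g=4 f=8, (7,4) g=5 f=8]; closed=[(6,0), (6,1), (6,2), (6,3), (6,4)]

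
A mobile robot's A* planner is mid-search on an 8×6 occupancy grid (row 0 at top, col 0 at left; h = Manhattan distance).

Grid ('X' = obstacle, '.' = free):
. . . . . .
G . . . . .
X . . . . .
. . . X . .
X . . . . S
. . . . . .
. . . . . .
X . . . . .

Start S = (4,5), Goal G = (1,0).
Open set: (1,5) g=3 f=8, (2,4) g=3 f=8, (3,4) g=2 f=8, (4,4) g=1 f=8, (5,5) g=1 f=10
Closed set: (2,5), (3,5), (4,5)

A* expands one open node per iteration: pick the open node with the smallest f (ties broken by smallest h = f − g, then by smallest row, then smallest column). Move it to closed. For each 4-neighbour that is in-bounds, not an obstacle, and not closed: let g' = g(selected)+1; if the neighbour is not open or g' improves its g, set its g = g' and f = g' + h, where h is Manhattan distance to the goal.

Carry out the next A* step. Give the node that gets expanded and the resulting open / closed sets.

step 1: expand (1,5) (f=8, h=5) → closed; open now [(0,5) g=4 f=10, (1,4) g=4 f=8, (2,4) g=3 f=8, (3,4) g=2 f=8, (4,4) g=1 f=8, (5,5) g=1 f=10]

expanded=(1,5); open=[(0,5) g=4 f=10, (1,4) g=4 f=8, (2,4) g=3 f=8, (3,4) g=2 f=8, (4,4) g=1 f=8, (5,5) g=1 f=10]; closed=[(1,5), (2,5), (3,5), (4,5)]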